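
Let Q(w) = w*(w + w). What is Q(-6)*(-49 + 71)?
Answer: 1584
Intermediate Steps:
Q(w) = 2*w² (Q(w) = w*(2*w) = 2*w²)
Q(-6)*(-49 + 71) = (2*(-6)²)*(-49 + 71) = (2*36)*22 = 72*22 = 1584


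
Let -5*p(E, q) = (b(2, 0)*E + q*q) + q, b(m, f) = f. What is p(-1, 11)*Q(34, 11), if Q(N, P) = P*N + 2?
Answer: -49632/5 ≈ -9926.4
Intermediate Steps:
Q(N, P) = 2 + N*P (Q(N, P) = N*P + 2 = 2 + N*P)
p(E, q) = -q/5 - q²/5 (p(E, q) = -((0*E + q*q) + q)/5 = -((0 + q²) + q)/5 = -(q² + q)/5 = -(q + q²)/5 = -q/5 - q²/5)
p(-1, 11)*Q(34, 11) = ((⅕)*11*(-1 - 1*11))*(2 + 34*11) = ((⅕)*11*(-1 - 11))*(2 + 374) = ((⅕)*11*(-12))*376 = -132/5*376 = -49632/5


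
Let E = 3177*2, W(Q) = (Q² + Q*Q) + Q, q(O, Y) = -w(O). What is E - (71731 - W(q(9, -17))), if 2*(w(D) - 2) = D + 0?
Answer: -65299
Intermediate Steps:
w(D) = 2 + D/2 (w(D) = 2 + (D + 0)/2 = 2 + D/2)
q(O, Y) = -2 - O/2 (q(O, Y) = -(2 + O/2) = -2 - O/2)
W(Q) = Q + 2*Q² (W(Q) = (Q² + Q²) + Q = 2*Q² + Q = Q + 2*Q²)
E = 6354
E - (71731 - W(q(9, -17))) = 6354 - (71731 - (-2 - ½*9)*(1 + 2*(-2 - ½*9))) = 6354 - (71731 - (-2 - 9/2)*(1 + 2*(-2 - 9/2))) = 6354 - (71731 - (-13)*(1 + 2*(-13/2))/2) = 6354 - (71731 - (-13)*(1 - 13)/2) = 6354 - (71731 - (-13)*(-12)/2) = 6354 - (71731 - 1*78) = 6354 - (71731 - 78) = 6354 - 1*71653 = 6354 - 71653 = -65299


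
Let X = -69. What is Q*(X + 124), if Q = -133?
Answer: -7315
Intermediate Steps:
Q*(X + 124) = -133*(-69 + 124) = -133*55 = -7315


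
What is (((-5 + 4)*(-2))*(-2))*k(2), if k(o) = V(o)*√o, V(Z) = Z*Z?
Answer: -16*√2 ≈ -22.627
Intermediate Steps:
V(Z) = Z²
k(o) = o^(5/2) (k(o) = o²*√o = o^(5/2))
(((-5 + 4)*(-2))*(-2))*k(2) = (((-5 + 4)*(-2))*(-2))*2^(5/2) = (-1*(-2)*(-2))*(4*√2) = (2*(-2))*(4*√2) = -16*√2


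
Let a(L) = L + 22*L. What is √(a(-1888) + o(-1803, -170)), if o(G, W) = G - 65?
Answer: 26*I*√67 ≈ 212.82*I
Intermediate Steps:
a(L) = 23*L
o(G, W) = -65 + G
√(a(-1888) + o(-1803, -170)) = √(23*(-1888) + (-65 - 1803)) = √(-43424 - 1868) = √(-45292) = 26*I*√67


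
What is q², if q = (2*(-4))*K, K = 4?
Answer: 1024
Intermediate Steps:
q = -32 (q = (2*(-4))*4 = -8*4 = -32)
q² = (-32)² = 1024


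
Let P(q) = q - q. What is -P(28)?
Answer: 0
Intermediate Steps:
P(q) = 0
-P(28) = -1*0 = 0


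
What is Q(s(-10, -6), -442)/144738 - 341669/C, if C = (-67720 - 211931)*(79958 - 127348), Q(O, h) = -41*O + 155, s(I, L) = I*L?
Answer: -2549736319931/159846969324735 ≈ -0.015951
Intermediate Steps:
Q(O, h) = 155 - 41*O
C = 13252660890 (C = -279651*(-47390) = 13252660890)
Q(s(-10, -6), -442)/144738 - 341669/C = (155 - (-410)*(-6))/144738 - 341669/13252660890 = (155 - 41*60)*(1/144738) - 341669*1/13252660890 = (155 - 2460)*(1/144738) - 341669/13252660890 = -2305*1/144738 - 341669/13252660890 = -2305/144738 - 341669/13252660890 = -2549736319931/159846969324735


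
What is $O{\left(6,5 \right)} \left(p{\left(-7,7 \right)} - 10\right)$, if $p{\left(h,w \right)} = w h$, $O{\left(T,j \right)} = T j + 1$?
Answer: $-1829$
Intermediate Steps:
$O{\left(T,j \right)} = 1 + T j$
$p{\left(h,w \right)} = h w$
$O{\left(6,5 \right)} \left(p{\left(-7,7 \right)} - 10\right) = \left(1 + 6 \cdot 5\right) \left(\left(-7\right) 7 - 10\right) = \left(1 + 30\right) \left(-49 - 10\right) = 31 \left(-59\right) = -1829$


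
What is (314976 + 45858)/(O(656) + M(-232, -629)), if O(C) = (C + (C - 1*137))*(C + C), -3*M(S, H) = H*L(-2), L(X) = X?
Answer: 541251/2311771 ≈ 0.23413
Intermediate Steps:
M(S, H) = 2*H/3 (M(S, H) = -H*(-2)/3 = -(-2)*H/3 = 2*H/3)
O(C) = 2*C*(-137 + 2*C) (O(C) = (C + (C - 137))*(2*C) = (C + (-137 + C))*(2*C) = (-137 + 2*C)*(2*C) = 2*C*(-137 + 2*C))
(314976 + 45858)/(O(656) + M(-232, -629)) = (314976 + 45858)/(2*656*(-137 + 2*656) + (2/3)*(-629)) = 360834/(2*656*(-137 + 1312) - 1258/3) = 360834/(2*656*1175 - 1258/3) = 360834/(1541600 - 1258/3) = 360834/(4623542/3) = 360834*(3/4623542) = 541251/2311771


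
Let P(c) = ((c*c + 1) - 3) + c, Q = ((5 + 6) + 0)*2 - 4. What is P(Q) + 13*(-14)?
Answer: 158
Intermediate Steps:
Q = 18 (Q = (11 + 0)*2 - 4 = 11*2 - 4 = 22 - 4 = 18)
P(c) = -2 + c + c² (P(c) = ((c² + 1) - 3) + c = ((1 + c²) - 3) + c = (-2 + c²) + c = -2 + c + c²)
P(Q) + 13*(-14) = (-2 + 18 + 18²) + 13*(-14) = (-2 + 18 + 324) - 182 = 340 - 182 = 158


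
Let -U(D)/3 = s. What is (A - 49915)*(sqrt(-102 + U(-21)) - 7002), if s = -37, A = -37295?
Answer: 610382790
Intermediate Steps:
U(D) = 111 (U(D) = -3*(-37) = 111)
(A - 49915)*(sqrt(-102 + U(-21)) - 7002) = (-37295 - 49915)*(sqrt(-102 + 111) - 7002) = -87210*(sqrt(9) - 7002) = -87210*(3 - 7002) = -87210*(-6999) = 610382790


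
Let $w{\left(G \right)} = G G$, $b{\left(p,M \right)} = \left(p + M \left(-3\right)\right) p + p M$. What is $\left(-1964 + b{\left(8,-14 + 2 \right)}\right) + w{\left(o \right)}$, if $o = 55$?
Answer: $1317$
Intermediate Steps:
$b{\left(p,M \right)} = M p + p \left(p - 3 M\right)$ ($b{\left(p,M \right)} = \left(p - 3 M\right) p + M p = p \left(p - 3 M\right) + M p = M p + p \left(p - 3 M\right)$)
$w{\left(G \right)} = G^{2}$
$\left(-1964 + b{\left(8,-14 + 2 \right)}\right) + w{\left(o \right)} = \left(-1964 + 8 \left(8 - 2 \left(-14 + 2\right)\right)\right) + 55^{2} = \left(-1964 + 8 \left(8 - -24\right)\right) + 3025 = \left(-1964 + 8 \left(8 + 24\right)\right) + 3025 = \left(-1964 + 8 \cdot 32\right) + 3025 = \left(-1964 + 256\right) + 3025 = -1708 + 3025 = 1317$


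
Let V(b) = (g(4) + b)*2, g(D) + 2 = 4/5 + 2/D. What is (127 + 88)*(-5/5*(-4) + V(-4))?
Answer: -1161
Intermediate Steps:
g(D) = -6/5 + 2/D (g(D) = -2 + (4/5 + 2/D) = -6/5 + 2/D)
V(b) = -7/5 + 2*b (V(b) = ((-6/5 + 2/4) + b)*2 = ((-6/5 + 2*(1/4)) + b)*2 = ((-6/5 + 1/2) + b)*2 = (-7/10 + b)*2 = -7/5 + 2*b)
(127 + 88)*(-5/5*(-4) + V(-4)) = (127 + 88)*(-5/5*(-4) + (-7/5 + 2*(-4))) = 215*(-5*1/5*(-4) + (-7/5 - 8)) = 215*(-1*(-4) - 47/5) = 215*(4 - 47/5) = 215*(-27/5) = -1161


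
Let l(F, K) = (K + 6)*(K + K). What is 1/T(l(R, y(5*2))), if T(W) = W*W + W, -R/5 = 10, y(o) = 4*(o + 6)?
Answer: 1/80290560 ≈ 1.2455e-8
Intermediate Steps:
y(o) = 24 + 4*o (y(o) = 4*(6 + o) = 24 + 4*o)
R = -50 (R = -5*10 = -50)
l(F, K) = 2*K*(6 + K) (l(F, K) = (6 + K)*(2*K) = 2*K*(6 + K))
T(W) = W + W² (T(W) = W² + W = W + W²)
1/T(l(R, y(5*2))) = 1/((2*(24 + 4*(5*2))*(6 + (24 + 4*(5*2))))*(1 + 2*(24 + 4*(5*2))*(6 + (24 + 4*(5*2))))) = 1/((2*(24 + 4*10)*(6 + (24 + 4*10)))*(1 + 2*(24 + 4*10)*(6 + (24 + 4*10)))) = 1/((2*(24 + 40)*(6 + (24 + 40)))*(1 + 2*(24 + 40)*(6 + (24 + 40)))) = 1/((2*64*(6 + 64))*(1 + 2*64*(6 + 64))) = 1/((2*64*70)*(1 + 2*64*70)) = 1/(8960*(1 + 8960)) = 1/(8960*8961) = 1/80290560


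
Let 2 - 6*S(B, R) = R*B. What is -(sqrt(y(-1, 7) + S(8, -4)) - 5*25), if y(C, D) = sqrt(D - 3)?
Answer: 125 - sqrt(69)/3 ≈ 122.23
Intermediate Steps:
y(C, D) = sqrt(-3 + D)
S(B, R) = 1/3 - B*R/6 (S(B, R) = 1/3 - R*B/6 = 1/3 - B*R/6)
-(sqrt(y(-1, 7) + S(8, -4)) - 5*25) = -(sqrt(sqrt(-3 + 7) + (1/3 - 1/6*8*(-4))) - 5*25) = -(sqrt(sqrt(4) + (1/3 + 16/3)) - 125) = -(sqrt(2 + 17/3) - 125) = -(sqrt(23/3) - 125) = -(sqrt(69)/3 - 125) = -(-125 + sqrt(69)/3) = 125 - sqrt(69)/3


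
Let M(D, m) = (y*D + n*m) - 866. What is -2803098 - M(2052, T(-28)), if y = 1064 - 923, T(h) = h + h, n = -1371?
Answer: -3168340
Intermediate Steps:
T(h) = 2*h
y = 141
M(D, m) = -866 - 1371*m + 141*D (M(D, m) = (141*D - 1371*m) - 866 = (-1371*m + 141*D) - 866 = -866 - 1371*m + 141*D)
-2803098 - M(2052, T(-28)) = -2803098 - (-866 - 2742*(-28) + 141*2052) = -2803098 - (-866 - 1371*(-56) + 289332) = -2803098 - (-866 + 76776 + 289332) = -2803098 - 1*365242 = -2803098 - 365242 = -3168340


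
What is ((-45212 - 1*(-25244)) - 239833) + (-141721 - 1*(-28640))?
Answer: -372882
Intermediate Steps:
((-45212 - 1*(-25244)) - 239833) + (-141721 - 1*(-28640)) = ((-45212 + 25244) - 239833) + (-141721 + 28640) = (-19968 - 239833) - 113081 = -259801 - 113081 = -372882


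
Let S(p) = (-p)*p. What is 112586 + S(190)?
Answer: 76486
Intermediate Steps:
S(p) = -p²
112586 + S(190) = 112586 - 1*190² = 112586 - 1*36100 = 112586 - 36100 = 76486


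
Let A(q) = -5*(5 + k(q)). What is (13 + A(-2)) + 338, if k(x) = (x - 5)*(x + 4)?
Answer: 396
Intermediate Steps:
k(x) = (-5 + x)*(4 + x)
A(q) = 75 - 5*q² + 5*q (A(q) = -5*(5 + (-20 + q² - q)) = -5*(-15 + q² - q) = 75 - 5*q² + 5*q)
(13 + A(-2)) + 338 = (13 + (75 - 5*(-2)² + 5*(-2))) + 338 = (13 + (75 - 5*4 - 10)) + 338 = (13 + (75 - 20 - 10)) + 338 = (13 + 45) + 338 = 58 + 338 = 396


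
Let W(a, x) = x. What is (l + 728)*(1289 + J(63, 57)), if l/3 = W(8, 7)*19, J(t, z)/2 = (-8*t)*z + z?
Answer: -63171731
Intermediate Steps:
J(t, z) = 2*z - 16*t*z (J(t, z) = 2*((-8*t)*z + z) = 2*(-8*t*z + z) = 2*(z - 8*t*z) = 2*z - 16*t*z)
l = 399 (l = 3*(7*19) = 3*133 = 399)
(l + 728)*(1289 + J(63, 57)) = (399 + 728)*(1289 + 2*57*(1 - 8*63)) = 1127*(1289 + 2*57*(1 - 504)) = 1127*(1289 + 2*57*(-503)) = 1127*(1289 - 57342) = 1127*(-56053) = -63171731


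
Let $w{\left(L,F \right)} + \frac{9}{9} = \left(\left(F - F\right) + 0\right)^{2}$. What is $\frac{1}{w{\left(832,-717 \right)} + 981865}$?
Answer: $\frac{1}{981864} \approx 1.0185 \cdot 10^{-6}$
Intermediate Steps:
$w{\left(L,F \right)} = -1$ ($w{\left(L,F \right)} = -1 + \left(\left(F - F\right) + 0\right)^{2} = -1 + \left(0 + 0\right)^{2} = -1 + 0^{2} = -1 + 0 = -1$)
$\frac{1}{w{\left(832,-717 \right)} + 981865} = \frac{1}{-1 + 981865} = \frac{1}{981864}$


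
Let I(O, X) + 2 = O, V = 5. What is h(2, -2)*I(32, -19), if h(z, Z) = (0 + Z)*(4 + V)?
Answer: -540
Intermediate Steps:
I(O, X) = -2 + O
h(z, Z) = 9*Z (h(z, Z) = (0 + Z)*(4 + 5) = Z*9 = 9*Z)
h(2, -2)*I(32, -19) = (9*(-2))*(-2 + 32) = -18*30 = -540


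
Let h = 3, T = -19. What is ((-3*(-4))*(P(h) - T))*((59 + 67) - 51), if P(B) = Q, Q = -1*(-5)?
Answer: 21600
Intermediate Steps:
Q = 5
P(B) = 5
((-3*(-4))*(P(h) - T))*((59 + 67) - 51) = ((-3*(-4))*(5 - 1*(-19)))*((59 + 67) - 51) = (12*(5 + 19))*(126 - 51) = (12*24)*75 = 288*75 = 21600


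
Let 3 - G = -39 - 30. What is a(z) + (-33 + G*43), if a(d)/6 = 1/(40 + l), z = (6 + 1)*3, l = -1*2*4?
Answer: 49011/16 ≈ 3063.2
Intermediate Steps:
l = -8 (l = -2*4 = -8)
G = 72 (G = 3 - (-39 - 30) = 3 - 1*(-69) = 3 + 69 = 72)
z = 21 (z = 7*3 = 21)
a(d) = 3/16 (a(d) = 6/(40 - 8) = 6/32 = 6*(1/32) = 3/16)
a(z) + (-33 + G*43) = 3/16 + (-33 + 72*43) = 3/16 + (-33 + 3096) = 3/16 + 3063 = 49011/16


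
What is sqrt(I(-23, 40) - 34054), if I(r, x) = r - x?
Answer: I*sqrt(34117) ≈ 184.71*I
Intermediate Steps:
sqrt(I(-23, 40) - 34054) = sqrt((-23 - 1*40) - 34054) = sqrt((-23 - 40) - 34054) = sqrt(-63 - 34054) = sqrt(-34117) = I*sqrt(34117)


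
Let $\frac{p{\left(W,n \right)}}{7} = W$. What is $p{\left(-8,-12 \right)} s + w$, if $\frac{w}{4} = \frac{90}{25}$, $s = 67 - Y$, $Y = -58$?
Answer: $- \frac{34928}{5} \approx -6985.6$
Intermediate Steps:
$s = 125$ ($s = 67 - -58 = 67 + 58 = 125$)
$p{\left(W,n \right)} = 7 W$
$w = \frac{72}{5}$ ($w = 4 \cdot \frac{90}{25} = 4 \cdot 90 \cdot \frac{1}{25} = 4 \cdot \frac{18}{5} = \frac{72}{5} \approx 14.4$)
$p{\left(-8,-12 \right)} s + w = 7 \left(-8\right) 125 + \frac{72}{5} = \left(-56\right) 125 + \frac{72}{5} = -7000 + \frac{72}{5} = - \frac{34928}{5}$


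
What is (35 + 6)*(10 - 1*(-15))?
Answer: 1025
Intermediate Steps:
(35 + 6)*(10 - 1*(-15)) = 41*(10 + 15) = 41*25 = 1025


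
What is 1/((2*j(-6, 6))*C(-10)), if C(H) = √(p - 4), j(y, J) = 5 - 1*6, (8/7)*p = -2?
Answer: I*√23/23 ≈ 0.20851*I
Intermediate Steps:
p = -7/4 (p = (7/8)*(-2) = -7/4 ≈ -1.7500)
j(y, J) = -1 (j(y, J) = 5 - 6 = -1)
C(H) = I*√23/2 (C(H) = √(-7/4 - 4) = √(-23/4) = I*√23/2)
1/((2*j(-6, 6))*C(-10)) = 1/((2*(-1))*(I*√23/2)) = 1/(-I*√23) = I*√23/23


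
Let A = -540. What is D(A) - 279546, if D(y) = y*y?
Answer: 12054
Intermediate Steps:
D(y) = y²
D(A) - 279546 = (-540)² - 279546 = 291600 - 279546 = 12054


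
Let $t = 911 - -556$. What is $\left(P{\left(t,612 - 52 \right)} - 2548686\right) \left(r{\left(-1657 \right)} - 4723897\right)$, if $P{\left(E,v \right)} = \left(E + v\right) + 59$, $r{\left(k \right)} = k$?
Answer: $12034095816400$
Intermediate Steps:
$t = 1467$ ($t = 911 + 556 = 1467$)
$P{\left(E,v \right)} = 59 + E + v$
$\left(P{\left(t,612 - 52 \right)} - 2548686\right) \left(r{\left(-1657 \right)} - 4723897\right) = \left(\left(59 + 1467 + \left(612 - 52\right)\right) - 2548686\right) \left(-1657 - 4723897\right) = \left(\left(59 + 1467 + \left(612 - 52\right)\right) - 2548686\right) \left(-4725554\right) = \left(\left(59 + 1467 + 560\right) - 2548686\right) \left(-4725554\right) = \left(2086 - 2548686\right) \left(-4725554\right) = \left(-2546600\right) \left(-4725554\right) = 12034095816400$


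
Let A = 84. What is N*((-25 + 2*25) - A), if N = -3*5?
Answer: 885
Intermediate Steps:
N = -15
N*((-25 + 2*25) - A) = -15*((-25 + 2*25) - 1*84) = -15*((-25 + 50) - 84) = -15*(25 - 84) = -15*(-59) = 885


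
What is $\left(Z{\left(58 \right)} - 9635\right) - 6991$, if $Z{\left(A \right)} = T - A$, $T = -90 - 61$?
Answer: $-16835$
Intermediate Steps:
$T = -151$ ($T = -90 - 61 = -151$)
$Z{\left(A \right)} = -151 - A$
$\left(Z{\left(58 \right)} - 9635\right) - 6991 = \left(\left(-151 - 58\right) - 9635\right) - 6991 = \left(-209 - 9635\right) - 6991 = -9844 - 6991 = -16835$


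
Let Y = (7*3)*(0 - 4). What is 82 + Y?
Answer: -2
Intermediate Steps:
Y = -84 (Y = 21*(-4) = -84)
82 + Y = 82 - 84 = -2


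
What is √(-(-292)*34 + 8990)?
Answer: 3*√2102 ≈ 137.54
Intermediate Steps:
√(-(-292)*34 + 8990) = √(-1*(-9928) + 8990) = √(9928 + 8990) = √18918 = 3*√2102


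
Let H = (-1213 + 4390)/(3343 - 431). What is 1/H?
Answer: 2912/3177 ≈ 0.91659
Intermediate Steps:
H = 3177/2912 ≈ 1.0910
1/H = 1/(3177/2912) = 2912/3177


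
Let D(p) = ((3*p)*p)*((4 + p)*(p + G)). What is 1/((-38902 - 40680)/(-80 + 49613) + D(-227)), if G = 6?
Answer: 49533/377367711276911 ≈ 1.3126e-10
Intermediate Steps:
D(p) = 3*p²*(4 + p)*(6 + p) (D(p) = ((3*p)*p)*((4 + p)*(p + 6)) = (3*p²)*((4 + p)*(6 + p)) = 3*p²*(4 + p)*(6 + p))
1/((-38902 - 40680)/(-80 + 49613) + D(-227)) = 1/((-38902 - 40680)/(-80 + 49613) + 3*(-227)²*(24 + (-227)² + 10*(-227))) = 1/(-79582/49533 + 3*51529*(24 + 51529 - 2270)) = 1/(-79582*1/49533 + 3*51529*49283) = 1/(-79582/49533 + 7618511121) = 1/(377367711276911/49533) = 49533/377367711276911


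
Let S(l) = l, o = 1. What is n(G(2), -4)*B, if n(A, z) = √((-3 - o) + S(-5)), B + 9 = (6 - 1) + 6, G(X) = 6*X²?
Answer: 6*I ≈ 6.0*I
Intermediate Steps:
B = 2 (B = -9 + ((6 - 1) + 6) = -9 + (5 + 6) = -9 + 11 = 2)
n(A, z) = 3*I (n(A, z) = √((-3 - 1*1) - 5) = √((-3 - 1) - 5) = √(-4 - 5) = √(-9) = 3*I)
n(G(2), -4)*B = (3*I)*2 = 6*I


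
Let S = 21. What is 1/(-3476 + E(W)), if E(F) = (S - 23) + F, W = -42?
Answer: -1/3520 ≈ -0.00028409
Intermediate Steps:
E(F) = -2 + F (E(F) = (21 - 23) + F = -2 + F)
1/(-3476 + E(W)) = 1/(-3476 + (-2 - 42)) = 1/(-3476 - 44) = 1/(-3520) = -1/3520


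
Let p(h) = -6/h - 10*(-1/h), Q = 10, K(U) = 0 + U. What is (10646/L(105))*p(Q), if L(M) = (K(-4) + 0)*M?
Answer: -5323/525 ≈ -10.139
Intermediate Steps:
K(U) = U
L(M) = -4*M (L(M) = (-4 + 0)*M = -4*M)
p(h) = 4/h (p(h) = -6/h - (-10)/h = -6/h + 10/h = 4/h)
(10646/L(105))*p(Q) = (10646/((-4*105)))*(4/10) = (10646/(-420))*(4*(⅒)) = (10646*(-1/420))*(⅖) = -5323/210*⅖ = -5323/525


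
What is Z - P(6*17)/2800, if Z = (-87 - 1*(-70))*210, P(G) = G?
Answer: -4998051/1400 ≈ -3570.0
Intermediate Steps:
Z = -3570 (Z = (-87 + 70)*210 = -17*210 = -3570)
Z - P(6*17)/2800 = -3570 - 6*17/2800 = -3570 - 102/2800 = -3570 - 1*51/1400 = -3570 - 51/1400 = -4998051/1400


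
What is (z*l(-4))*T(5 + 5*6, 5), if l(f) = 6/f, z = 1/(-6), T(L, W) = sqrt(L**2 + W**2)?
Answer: 25*sqrt(2)/4 ≈ 8.8388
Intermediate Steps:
z = -1/6 ≈ -0.16667
(z*l(-4))*T(5 + 5*6, 5) = (-1/(-4))*sqrt((5 + 5*6)**2 + 5**2) = (-(-1)/4)*sqrt((5 + 30)**2 + 25) = (-1/6*(-3/2))*sqrt(35**2 + 25) = sqrt(1225 + 25)/4 = sqrt(1250)/4 = (25*sqrt(2))/4 = 25*sqrt(2)/4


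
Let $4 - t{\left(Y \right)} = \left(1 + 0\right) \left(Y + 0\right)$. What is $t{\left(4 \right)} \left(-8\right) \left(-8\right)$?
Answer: $0$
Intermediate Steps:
$t{\left(Y \right)} = 4 - Y$ ($t{\left(Y \right)} = 4 - \left(1 + 0\right) \left(Y + 0\right) = 4 - 1 Y = 4 - Y$)
$t{\left(4 \right)} \left(-8\right) \left(-8\right) = \left(4 - 4\right) \left(-8\right) \left(-8\right) = 0 \left(-8\right) \left(-8\right) = 0 \left(-8\right) = 0$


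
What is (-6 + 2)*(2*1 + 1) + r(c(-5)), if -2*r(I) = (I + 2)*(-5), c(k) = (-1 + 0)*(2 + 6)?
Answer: -27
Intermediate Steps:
c(k) = -8 (c(k) = -1*8 = -8)
r(I) = 5 + 5*I/2 (r(I) = -(I + 2)*(-5)/2 = -(2 + I)*(-5)/2 = -(-10 - 5*I)/2 = 5 + 5*I/2)
(-6 + 2)*(2*1 + 1) + r(c(-5)) = (-6 + 2)*(2*1 + 1) + (5 + (5/2)*(-8)) = -4*(2 + 1) + (5 - 20) = -4*3 - 15 = -12 - 15 = -27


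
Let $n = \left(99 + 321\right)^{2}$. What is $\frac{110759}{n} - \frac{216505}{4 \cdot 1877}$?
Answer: $- \frac{9339975857}{331102800} \approx -28.209$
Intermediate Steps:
$n = 176400$ ($n = 420^{2} = 176400$)
$\frac{110759}{n} - \frac{216505}{4 \cdot 1877} = \frac{110759}{176400} - \frac{216505}{4 \cdot 1877} = 110759 \cdot \frac{1}{176400} - \frac{216505}{7508} = \frac{110759}{176400} - \frac{216505}{7508} = - \frac{9339975857}{331102800}$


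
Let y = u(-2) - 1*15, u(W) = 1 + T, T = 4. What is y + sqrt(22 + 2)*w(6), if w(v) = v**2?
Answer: -10 + 72*sqrt(6) ≈ 166.36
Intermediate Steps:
u(W) = 5 (u(W) = 1 + 4 = 5)
y = -10 (y = 5 - 1*15 = 5 - 15 = -10)
y + sqrt(22 + 2)*w(6) = -10 + sqrt(22 + 2)*6**2 = -10 + sqrt(24)*36 = -10 + (2*sqrt(6))*36 = -10 + 72*sqrt(6)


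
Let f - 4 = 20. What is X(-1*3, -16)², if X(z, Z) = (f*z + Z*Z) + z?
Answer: 32761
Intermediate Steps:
f = 24 (f = 4 + 20 = 24)
X(z, Z) = Z² + 25*z (X(z, Z) = (24*z + Z*Z) + z = (24*z + Z²) + z = (Z² + 24*z) + z = Z² + 25*z)
X(-1*3, -16)² = ((-16)² + 25*(-1*3))² = (256 + 25*(-3))² = (256 - 75)² = 181² = 32761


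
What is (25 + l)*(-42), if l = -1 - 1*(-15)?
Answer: -1638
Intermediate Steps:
l = 14 (l = -1 + 15 = 14)
(25 + l)*(-42) = (25 + 14)*(-42) = 39*(-42) = -1638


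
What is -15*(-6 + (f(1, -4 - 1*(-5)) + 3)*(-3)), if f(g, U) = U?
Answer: 270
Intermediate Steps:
-15*(-6 + (f(1, -4 - 1*(-5)) + 3)*(-3)) = -15*(-6 + ((-4 - 1*(-5)) + 3)*(-3)) = -15*(-6 + ((-4 + 5) + 3)*(-3)) = -15*(-6 + (1 + 3)*(-3)) = -15*(-6 + 4*(-3)) = -15*(-6 - 12) = -15*(-18) = 270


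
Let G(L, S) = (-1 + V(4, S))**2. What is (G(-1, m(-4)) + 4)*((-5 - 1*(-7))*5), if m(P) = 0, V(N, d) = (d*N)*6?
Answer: 50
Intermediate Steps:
V(N, d) = 6*N*d (V(N, d) = (N*d)*6 = 6*N*d)
G(L, S) = (-1 + 24*S)**2 (G(L, S) = (-1 + 6*4*S)**2 = (-1 + 24*S)**2)
(G(-1, m(-4)) + 4)*((-5 - 1*(-7))*5) = ((-1 + 24*0)**2 + 4)*((-5 - 1*(-7))*5) = ((-1 + 0)**2 + 4)*((-5 + 7)*5) = ((-1)**2 + 4)*(2*5) = (1 + 4)*10 = 5*10 = 50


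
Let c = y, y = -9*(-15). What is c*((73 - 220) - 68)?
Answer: -29025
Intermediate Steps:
y = 135
c = 135
c*((73 - 220) - 68) = 135*((73 - 220) - 68) = 135*(-147 - 68) = 135*(-215) = -29025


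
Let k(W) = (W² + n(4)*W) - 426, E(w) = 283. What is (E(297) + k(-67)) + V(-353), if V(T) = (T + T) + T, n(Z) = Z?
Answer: 3019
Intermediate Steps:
V(T) = 3*T (V(T) = 2*T + T = 3*T)
k(W) = -426 + W² + 4*W (k(W) = (W² + 4*W) - 426 = -426 + W² + 4*W)
(E(297) + k(-67)) + V(-353) = (283 + (-426 + (-67)² + 4*(-67))) + 3*(-353) = (283 + (-426 + 4489 - 268)) - 1059 = (283 + 3795) - 1059 = 4078 - 1059 = 3019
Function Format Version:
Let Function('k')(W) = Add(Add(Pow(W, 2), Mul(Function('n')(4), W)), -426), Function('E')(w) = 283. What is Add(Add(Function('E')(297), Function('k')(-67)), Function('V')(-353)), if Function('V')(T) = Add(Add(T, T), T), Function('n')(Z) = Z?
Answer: 3019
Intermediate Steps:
Function('V')(T) = Mul(3, T) (Function('V')(T) = Add(Mul(2, T), T) = Mul(3, T))
Function('k')(W) = Add(-426, Pow(W, 2), Mul(4, W)) (Function('k')(W) = Add(Add(Pow(W, 2), Mul(4, W)), -426) = Add(-426, Pow(W, 2), Mul(4, W)))
Add(Add(Function('E')(297), Function('k')(-67)), Function('V')(-353)) = Add(Add(283, Add(-426, Pow(-67, 2), Mul(4, -67))), Mul(3, -353)) = Add(Add(283, Add(-426, 4489, -268)), -1059) = Add(Add(283, 3795), -1059) = Add(4078, -1059) = 3019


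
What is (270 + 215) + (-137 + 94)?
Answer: 442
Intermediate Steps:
(270 + 215) + (-137 + 94) = 485 - 43 = 442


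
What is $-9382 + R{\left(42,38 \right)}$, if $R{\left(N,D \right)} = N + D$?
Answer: $-9302$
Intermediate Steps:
$R{\left(N,D \right)} = D + N$
$-9382 + R{\left(42,38 \right)} = -9382 + \left(38 + 42\right) = -9382 + 80 = -9302$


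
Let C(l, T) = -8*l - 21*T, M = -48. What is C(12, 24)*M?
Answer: 28800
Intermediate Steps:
C(l, T) = -21*T - 8*l
C(12, 24)*M = (-21*24 - 8*12)*(-48) = (-504 - 96)*(-48) = -600*(-48) = 28800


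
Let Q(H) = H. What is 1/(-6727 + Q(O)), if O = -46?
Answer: -1/6773 ≈ -0.00014765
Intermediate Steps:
1/(-6727 + Q(O)) = 1/(-6727 - 46) = 1/(-6773) = -1/6773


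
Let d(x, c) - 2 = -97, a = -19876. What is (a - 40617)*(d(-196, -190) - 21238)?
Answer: 1290497169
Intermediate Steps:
d(x, c) = -95 (d(x, c) = 2 - 97 = -95)
(a - 40617)*(d(-196, -190) - 21238) = (-19876 - 40617)*(-95 - 21238) = -60493*(-21333) = 1290497169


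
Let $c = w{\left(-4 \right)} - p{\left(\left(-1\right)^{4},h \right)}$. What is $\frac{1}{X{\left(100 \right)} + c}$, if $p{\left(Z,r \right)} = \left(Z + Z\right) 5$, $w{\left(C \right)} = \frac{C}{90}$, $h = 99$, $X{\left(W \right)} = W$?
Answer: $\frac{45}{4048} \approx 0.011117$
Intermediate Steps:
$w{\left(C \right)} = \frac{C}{90}$ ($w{\left(C \right)} = C \frac{1}{90} = \frac{C}{90}$)
$p{\left(Z,r \right)} = 10 Z$ ($p{\left(Z,r \right)} = 2 Z 5 = 10 Z$)
$c = - \frac{452}{45}$ ($c = \frac{1}{90} \left(-4\right) - 10 \left(-1\right)^{4} = - \frac{2}{45} - 10 \cdot 1 = - \frac{2}{45} - 10 = - \frac{452}{45} \approx -10.044$)
$\frac{1}{X{\left(100 \right)} + c} = \frac{1}{100 - \frac{452}{45}} = \frac{1}{\frac{4048}{45}} = \frac{45}{4048}$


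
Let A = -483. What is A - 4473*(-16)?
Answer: 71085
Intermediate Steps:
A - 4473*(-16) = -483 - 4473*(-16) = -483 - 497*(-144) = -483 + 71568 = 71085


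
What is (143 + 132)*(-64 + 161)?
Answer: 26675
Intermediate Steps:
(143 + 132)*(-64 + 161) = 275*97 = 26675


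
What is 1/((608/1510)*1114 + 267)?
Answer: 755/540241 ≈ 0.0013975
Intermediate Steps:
1/((608/1510)*1114 + 267) = 1/((608*(1/1510))*1114 + 267) = 1/((304/755)*1114 + 267) = 1/(338656/755 + 267) = 1/(540241/755) = 755/540241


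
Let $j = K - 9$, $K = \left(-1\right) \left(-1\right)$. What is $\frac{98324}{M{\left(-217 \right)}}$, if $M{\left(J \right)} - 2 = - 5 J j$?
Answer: $- \frac{49162}{4339} \approx -11.33$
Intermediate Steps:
$K = 1$
$j = -8$ ($j = 1 - 9 = -8$)
$M{\left(J \right)} = 2 + 40 J$ ($M{\left(J \right)} = 2 + - 5 J \left(-8\right) = 2 + 40 J$)
$\frac{98324}{M{\left(-217 \right)}} = \frac{98324}{2 + 40 \left(-217\right)} = \frac{98324}{2 - 8680} = \frac{98324}{-8678} = 98324 \left(- \frac{1}{8678}\right) = - \frac{49162}{4339}$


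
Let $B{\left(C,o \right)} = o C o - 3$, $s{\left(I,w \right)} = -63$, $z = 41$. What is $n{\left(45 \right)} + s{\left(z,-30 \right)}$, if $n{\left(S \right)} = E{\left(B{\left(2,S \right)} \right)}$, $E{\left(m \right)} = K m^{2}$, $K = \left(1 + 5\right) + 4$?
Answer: $163782027$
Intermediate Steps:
$K = 10$ ($K = 6 + 4 = 10$)
$B{\left(C,o \right)} = -3 + C o^{2}$ ($B{\left(C,o \right)} = C o o - 3 = C o^{2} - 3 = -3 + C o^{2}$)
$E{\left(m \right)} = 10 m^{2}$
$n{\left(S \right)} = 10 \left(-3 + 2 S^{2}\right)^{2}$
$n{\left(45 \right)} + s{\left(z,-30 \right)} = 10 \left(-3 + 2 \cdot 45^{2}\right)^{2} - 63 = 10 \left(-3 + 2 \cdot 2025\right)^{2} - 63 = 10 \left(-3 + 4050\right)^{2} - 63 = 10 \cdot 4047^{2} - 63 = 10 \cdot 16378209 - 63 = 163782090 - 63 = 163782027$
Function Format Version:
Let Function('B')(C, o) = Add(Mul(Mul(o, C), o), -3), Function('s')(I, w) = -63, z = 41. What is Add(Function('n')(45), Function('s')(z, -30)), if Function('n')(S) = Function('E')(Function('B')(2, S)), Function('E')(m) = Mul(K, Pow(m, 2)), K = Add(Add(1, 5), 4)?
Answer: 163782027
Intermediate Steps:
K = 10 (K = Add(6, 4) = 10)
Function('B')(C, o) = Add(-3, Mul(C, Pow(o, 2))) (Function('B')(C, o) = Add(Mul(Mul(C, o), o), -3) = Add(Mul(C, Pow(o, 2)), -3) = Add(-3, Mul(C, Pow(o, 2))))
Function('E')(m) = Mul(10, Pow(m, 2))
Function('n')(S) = Mul(10, Pow(Add(-3, Mul(2, Pow(S, 2))), 2))
Add(Function('n')(45), Function('s')(z, -30)) = Add(Mul(10, Pow(Add(-3, Mul(2, Pow(45, 2))), 2)), -63) = Add(Mul(10, Pow(Add(-3, Mul(2, 2025)), 2)), -63) = Add(Mul(10, Pow(Add(-3, 4050), 2)), -63) = Add(Mul(10, Pow(4047, 2)), -63) = Add(Mul(10, 16378209), -63) = Add(163782090, -63) = 163782027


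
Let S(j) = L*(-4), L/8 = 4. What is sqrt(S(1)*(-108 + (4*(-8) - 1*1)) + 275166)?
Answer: sqrt(293214) ≈ 541.49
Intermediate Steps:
L = 32 (L = 8*4 = 32)
S(j) = -128 (S(j) = 32*(-4) = -128)
sqrt(S(1)*(-108 + (4*(-8) - 1*1)) + 275166) = sqrt(-128*(-108 + (4*(-8) - 1*1)) + 275166) = sqrt(-128*(-108 + (-32 - 1)) + 275166) = sqrt(-128*(-108 - 33) + 275166) = sqrt(-128*(-141) + 275166) = sqrt(18048 + 275166) = sqrt(293214)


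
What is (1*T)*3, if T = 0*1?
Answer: 0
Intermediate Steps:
T = 0
(1*T)*3 = (1*0)*3 = 0*3 = 0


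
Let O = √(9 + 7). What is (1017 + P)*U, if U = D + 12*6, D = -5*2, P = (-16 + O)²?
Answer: 71982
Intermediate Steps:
O = 4 (O = √16 = 4)
P = 144 (P = (-16 + 4)² = (-12)² = 144)
D = -10
U = 62 (U = -10 + 12*6 = -10 + 72 = 62)
(1017 + P)*U = (1017 + 144)*62 = 1161*62 = 71982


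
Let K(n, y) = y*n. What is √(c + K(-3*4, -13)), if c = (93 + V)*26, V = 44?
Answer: 13*√22 ≈ 60.975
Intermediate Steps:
K(n, y) = n*y
c = 3562 (c = (93 + 44)*26 = 137*26 = 3562)
√(c + K(-3*4, -13)) = √(3562 - 3*4*(-13)) = √(3562 - 12*(-13)) = √(3562 + 156) = √3718 = 13*√22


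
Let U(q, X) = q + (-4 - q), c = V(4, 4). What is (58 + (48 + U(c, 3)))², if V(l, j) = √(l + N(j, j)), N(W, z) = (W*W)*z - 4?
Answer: 10404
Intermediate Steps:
N(W, z) = -4 + z*W² (N(W, z) = W²*z - 4 = z*W² - 4 = -4 + z*W²)
V(l, j) = √(-4 + l + j³) (V(l, j) = √(l + (-4 + j*j²)) = √(l + (-4 + j³)) = √(-4 + l + j³))
c = 8 (c = √(-4 + 4 + 4³) = √(-4 + 4 + 64) = √64 = 8)
U(q, X) = -4
(58 + (48 + U(c, 3)))² = (58 + (48 - 4))² = (58 + 44)² = 102² = 10404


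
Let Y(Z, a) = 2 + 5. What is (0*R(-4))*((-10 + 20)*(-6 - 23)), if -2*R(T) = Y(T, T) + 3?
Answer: 0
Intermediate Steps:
Y(Z, a) = 7
R(T) = -5 (R(T) = -(7 + 3)/2 = -½*10 = -5)
(0*R(-4))*((-10 + 20)*(-6 - 23)) = (0*(-5))*((-10 + 20)*(-6 - 23)) = 0*(10*(-29)) = 0*(-290) = 0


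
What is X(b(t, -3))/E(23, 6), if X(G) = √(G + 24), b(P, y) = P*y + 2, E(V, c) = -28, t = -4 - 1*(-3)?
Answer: -√29/28 ≈ -0.19233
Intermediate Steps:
t = -1 (t = -4 + 3 = -1)
b(P, y) = 2 + P*y
X(G) = √(24 + G)
X(b(t, -3))/E(23, 6) = √(24 + (2 - 1*(-3)))/(-28) = √(24 + (2 + 3))*(-1/28) = √(24 + 5)*(-1/28) = √29*(-1/28) = -√29/28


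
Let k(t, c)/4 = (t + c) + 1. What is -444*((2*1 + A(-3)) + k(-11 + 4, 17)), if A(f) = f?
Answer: -19092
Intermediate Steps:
k(t, c) = 4 + 4*c + 4*t (k(t, c) = 4*((t + c) + 1) = 4*((c + t) + 1) = 4*(1 + c + t) = 4 + 4*c + 4*t)
-444*((2*1 + A(-3)) + k(-11 + 4, 17)) = -444*((2*1 - 3) + (4 + 4*17 + 4*(-11 + 4))) = -444*((2 - 3) + (4 + 68 + 4*(-7))) = -444*(-1 + (4 + 68 - 28)) = -444*(-1 + 44) = -444*43 = -19092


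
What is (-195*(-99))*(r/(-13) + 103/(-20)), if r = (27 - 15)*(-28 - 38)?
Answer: 4306797/4 ≈ 1.0767e+6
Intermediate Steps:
r = -792 (r = 12*(-66) = -792)
(-195*(-99))*(r/(-13) + 103/(-20)) = (-195*(-99))*(-792/(-13) + 103/(-20)) = 19305*(-792*(-1/13) + 103*(-1/20)) = 19305*(792/13 - 103/20) = 19305*(14501/260) = 4306797/4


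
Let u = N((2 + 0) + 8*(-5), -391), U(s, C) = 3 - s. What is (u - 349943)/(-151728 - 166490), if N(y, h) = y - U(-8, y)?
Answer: 174996/159109 ≈ 1.0998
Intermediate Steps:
N(y, h) = -11 + y (N(y, h) = y - (3 - 1*(-8)) = y - (3 + 8) = y - 1*11 = y - 11 = -11 + y)
u = -49 (u = -11 + ((2 + 0) + 8*(-5)) = -11 + (2 - 40) = -11 - 38 = -49)
(u - 349943)/(-151728 - 166490) = (-49 - 349943)/(-151728 - 166490) = -349992/(-318218) = -349992*(-1/318218) = 174996/159109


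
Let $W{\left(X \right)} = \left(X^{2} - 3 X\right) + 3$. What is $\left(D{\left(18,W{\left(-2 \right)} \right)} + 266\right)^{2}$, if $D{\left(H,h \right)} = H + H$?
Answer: $91204$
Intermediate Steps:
$W{\left(X \right)} = 3 + X^{2} - 3 X$
$D{\left(H,h \right)} = 2 H$
$\left(D{\left(18,W{\left(-2 \right)} \right)} + 266\right)^{2} = \left(2 \cdot 18 + 266\right)^{2} = \left(36 + 266\right)^{2} = 302^{2} = 91204$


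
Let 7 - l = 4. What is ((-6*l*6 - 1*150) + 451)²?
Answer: 37249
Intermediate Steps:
l = 3 (l = 7 - 1*4 = 7 - 4 = 3)
((-6*l*6 - 1*150) + 451)² = ((-6*3*6 - 1*150) + 451)² = ((-18*6 - 150) + 451)² = ((-108 - 150) + 451)² = (-258 + 451)² = 193² = 37249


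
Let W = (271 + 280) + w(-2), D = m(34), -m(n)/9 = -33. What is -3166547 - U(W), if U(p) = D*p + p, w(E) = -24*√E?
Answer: -3330745 + 7152*I*√2 ≈ -3.3307e+6 + 10114.0*I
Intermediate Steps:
m(n) = 297 (m(n) = -9*(-33) = 297)
D = 297
W = 551 - 24*I*√2 (W = (271 + 280) - 24*I*√2 = 551 - 24*I*√2 ≈ 551.0 - 33.941*I)
U(p) = 298*p (U(p) = 297*p + p = 298*p)
-3166547 - U(W) = -3166547 - 298*(551 - 24*I*√2) = -3166547 - (164198 - 7152*I*√2) = -3166547 + (-164198 + 7152*I*√2) = -3330745 + 7152*I*√2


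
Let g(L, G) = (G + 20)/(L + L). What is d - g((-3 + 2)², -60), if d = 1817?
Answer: 1837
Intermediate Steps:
g(L, G) = (20 + G)/(2*L) (g(L, G) = (20 + G)/((2*L)) = (20 + G)*(1/(2*L)) = (20 + G)/(2*L))
d - g((-3 + 2)², -60) = 1817 - (20 - 60)/(2*((-3 + 2)²)) = 1817 - (-40)/(2*((-1)²)) = 1817 - (-40)/(2*1) = 1817 - (-40)/2 = 1817 - 1*(-20) = 1817 + 20 = 1837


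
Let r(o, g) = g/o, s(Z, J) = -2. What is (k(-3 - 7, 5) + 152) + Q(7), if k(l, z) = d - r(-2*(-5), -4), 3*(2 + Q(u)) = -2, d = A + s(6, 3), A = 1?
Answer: 2231/15 ≈ 148.73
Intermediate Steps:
d = -1 (d = 1 - 2 = -1)
Q(u) = -8/3 (Q(u) = -2 + (1/3)*(-2) = -2 - 2/3 = -8/3)
k(l, z) = -3/5 (k(l, z) = -1 - (-4)/((-2*(-5))) = -1 - (-4)/10 = -1 - 1*(-2/5) = -1 + 2/5 = -3/5)
(k(-3 - 7, 5) + 152) + Q(7) = (-3/5 + 152) - 8/3 = 757/5 - 8/3 = 2231/15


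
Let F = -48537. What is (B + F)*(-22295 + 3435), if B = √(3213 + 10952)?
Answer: 915407820 - 18860*√14165 ≈ 9.1316e+8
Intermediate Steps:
B = √14165 ≈ 119.02
(B + F)*(-22295 + 3435) = (√14165 - 48537)*(-22295 + 3435) = (-48537 + √14165)*(-18860) = 915407820 - 18860*√14165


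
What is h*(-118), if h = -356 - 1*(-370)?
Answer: -1652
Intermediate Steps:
h = 14 (h = -356 + 370 = 14)
h*(-118) = 14*(-118) = -1652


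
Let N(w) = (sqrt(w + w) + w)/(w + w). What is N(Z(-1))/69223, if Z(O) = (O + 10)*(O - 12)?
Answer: 1/138446 - I*sqrt(26)/5399394 ≈ 7.223e-6 - 9.4437e-7*I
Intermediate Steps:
Z(O) = (-12 + O)*(10 + O) (Z(O) = (10 + O)*(-12 + O) = (-12 + O)*(10 + O))
N(w) = (w + sqrt(2)*sqrt(w))/(2*w) (N(w) = (sqrt(2*w) + w)/((2*w)) = (sqrt(2)*sqrt(w) + w)*(1/(2*w)) = (w + sqrt(2)*sqrt(w))*(1/(2*w)) = (w + sqrt(2)*sqrt(w))/(2*w))
N(Z(-1))/69223 = (1/2 + sqrt(2)/(2*sqrt(-120 + (-1)**2 - 2*(-1))))/69223 = (1/2 + sqrt(2)/(2*sqrt(-120 + 1 + 2)))*(1/69223) = (1/2 + sqrt(2)/(2*sqrt(-117)))*(1/69223) = (1/2 + sqrt(2)*(-I*sqrt(13)/39)/2)*(1/69223) = (1/2 - I*sqrt(26)/78)*(1/69223) = 1/138446 - I*sqrt(26)/5399394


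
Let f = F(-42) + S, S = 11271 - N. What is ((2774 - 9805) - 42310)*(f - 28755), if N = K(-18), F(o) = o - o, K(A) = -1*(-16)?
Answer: 863467500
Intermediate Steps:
K(A) = 16
F(o) = 0
N = 16
S = 11255 (S = 11271 - 1*16 = 11271 - 16 = 11255)
f = 11255 (f = 0 + 11255 = 11255)
((2774 - 9805) - 42310)*(f - 28755) = ((2774 - 9805) - 42310)*(11255 - 28755) = (-7031 - 42310)*(-17500) = -49341*(-17500) = 863467500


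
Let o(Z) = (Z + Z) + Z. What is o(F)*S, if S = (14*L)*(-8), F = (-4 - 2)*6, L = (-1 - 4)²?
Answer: 302400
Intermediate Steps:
L = 25 (L = (-5)² = 25)
F = -36 (F = -6*6 = -36)
o(Z) = 3*Z (o(Z) = 2*Z + Z = 3*Z)
S = -2800 (S = (14*25)*(-8) = 350*(-8) = -2800)
o(F)*S = (3*(-36))*(-2800) = -108*(-2800) = 302400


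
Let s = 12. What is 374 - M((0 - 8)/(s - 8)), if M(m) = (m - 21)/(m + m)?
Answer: 1473/4 ≈ 368.25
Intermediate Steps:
M(m) = (-21 + m)/(2*m) (M(m) = (-21 + m)/((2*m)) = (-21 + m)*(1/(2*m)) = (-21 + m)/(2*m))
374 - M((0 - 8)/(s - 8)) = 374 - (-21 + (0 - 8)/(12 - 8))/(2*((0 - 8)/(12 - 8))) = 374 - (-21 - 8/4)/(2*((-8/4))) = 374 - (-21 - 8*¼)/(2*((-8*¼))) = 374 - (-21 - 2)/(2*(-2)) = 374 - (-1)*(-23)/(2*2) = 374 - 1*23/4 = 374 - 23/4 = 1473/4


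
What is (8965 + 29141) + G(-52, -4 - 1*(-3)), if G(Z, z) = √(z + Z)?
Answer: 38106 + I*√53 ≈ 38106.0 + 7.2801*I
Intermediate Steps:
G(Z, z) = √(Z + z)
(8965 + 29141) + G(-52, -4 - 1*(-3)) = (8965 + 29141) + √(-52 + (-4 - 1*(-3))) = 38106 + √(-52 + (-4 + 3)) = 38106 + √(-52 - 1) = 38106 + √(-53) = 38106 + I*√53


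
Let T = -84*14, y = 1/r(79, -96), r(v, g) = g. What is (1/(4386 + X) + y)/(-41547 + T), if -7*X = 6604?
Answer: 11713/49417864992 ≈ 2.3702e-7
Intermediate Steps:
X = -6604/7 (X = -⅐*6604 = -6604/7 ≈ -943.43)
y = -1/96 (y = 1/(-96) = -1/96 ≈ -0.010417)
T = -1176
(1/(4386 + X) + y)/(-41547 + T) = (1/(4386 - 6604/7) - 1/96)/(-41547 - 1176) = (1/(24098/7) - 1/96)/(-42723) = (7/24098 - 1/96)*(-1/42723) = -11713/1156704*(-1/42723) = 11713/49417864992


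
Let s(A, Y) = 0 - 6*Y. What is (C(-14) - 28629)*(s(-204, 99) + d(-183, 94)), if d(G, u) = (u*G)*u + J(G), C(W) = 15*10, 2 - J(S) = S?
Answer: 46061849163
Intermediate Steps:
J(S) = 2 - S
C(W) = 150
s(A, Y) = -6*Y
d(G, u) = 2 - G + G*u² (d(G, u) = (u*G)*u + (2 - G) = (G*u)*u + (2 - G) = G*u² + (2 - G) = 2 - G + G*u²)
(C(-14) - 28629)*(s(-204, 99) + d(-183, 94)) = (150 - 28629)*(-6*99 + (2 - 1*(-183) - 183*94²)) = -28479*(-594 + (2 + 183 - 183*8836)) = -28479*(-594 + (2 + 183 - 1616988)) = -28479*(-594 - 1616803) = -28479*(-1617397) = 46061849163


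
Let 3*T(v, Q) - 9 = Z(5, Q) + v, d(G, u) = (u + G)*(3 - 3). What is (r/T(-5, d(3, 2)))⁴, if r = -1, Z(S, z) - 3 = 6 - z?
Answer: 81/28561 ≈ 0.0028360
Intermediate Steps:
Z(S, z) = 9 - z (Z(S, z) = 3 + (6 - z) = 9 - z)
d(G, u) = 0 (d(G, u) = (G + u)*0 = 0)
T(v, Q) = 6 - Q/3 + v/3 (T(v, Q) = 3 + ((9 - Q) + v)/3 = 3 + (9 + v - Q)/3 = 3 + (3 - Q/3 + v/3) = 6 - Q/3 + v/3)
(r/T(-5, d(3, 2)))⁴ = (-1/(6 - ⅓*0 + (⅓)*(-5)))⁴ = (-1/(6 + 0 - 5/3))⁴ = (-1/13/3)⁴ = (-1*3/13)⁴ = (-3/13)⁴ = 81/28561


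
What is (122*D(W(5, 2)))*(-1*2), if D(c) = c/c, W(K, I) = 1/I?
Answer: -244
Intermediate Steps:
D(c) = 1
(122*D(W(5, 2)))*(-1*2) = (122*1)*(-1*2) = 122*(-2) = -244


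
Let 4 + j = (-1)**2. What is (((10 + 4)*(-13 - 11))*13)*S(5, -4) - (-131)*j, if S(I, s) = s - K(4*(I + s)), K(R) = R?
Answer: 34551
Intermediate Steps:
j = -3 (j = -4 + (-1)**2 = -4 + 1 = -3)
S(I, s) = -4*I - 3*s (S(I, s) = s - 4*(I + s) = s - (4*I + 4*s) = s + (-4*I - 4*s) = -4*I - 3*s)
(((10 + 4)*(-13 - 11))*13)*S(5, -4) - (-131)*j = (((10 + 4)*(-13 - 11))*13)*(-4*5 - 3*(-4)) - (-131)*(-3) = ((14*(-24))*13)*(-20 + 12) - 1*393 = -336*13*(-8) - 393 = -4368*(-8) - 393 = 34944 - 393 = 34551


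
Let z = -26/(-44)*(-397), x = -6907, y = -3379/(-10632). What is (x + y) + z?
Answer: -835186171/116952 ≈ -7141.3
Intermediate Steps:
y = 3379/10632 (y = -3379*(-1/10632) = 3379/10632 ≈ 0.31781)
z = -5161/22 (z = -26*(-1/44)*(-397) = (13/22)*(-397) = -5161/22 ≈ -234.59)
(x + y) + z = (-6907 + 3379/10632) - 5161/22 = -73431845/10632 - 5161/22 = -835186171/116952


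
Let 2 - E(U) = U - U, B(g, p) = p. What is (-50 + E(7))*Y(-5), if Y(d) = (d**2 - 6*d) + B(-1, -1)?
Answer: -2592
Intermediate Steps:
E(U) = 2 (E(U) = 2 - (U - U) = 2 - 1*0 = 2 + 0 = 2)
Y(d) = -1 + d**2 - 6*d (Y(d) = (d**2 - 6*d) - 1 = -1 + d**2 - 6*d)
(-50 + E(7))*Y(-5) = (-50 + 2)*(-1 + (-5)**2 - 6*(-5)) = -48*(-1 + 25 + 30) = -48*54 = -2592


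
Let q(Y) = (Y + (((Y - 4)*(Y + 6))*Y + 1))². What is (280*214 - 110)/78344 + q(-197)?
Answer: 2240730146610870293/39172 ≈ 5.7202e+13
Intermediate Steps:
q(Y) = (1 + Y + Y*(-4 + Y)*(6 + Y))² (q(Y) = (Y + (((-4 + Y)*(6 + Y))*Y + 1))² = (Y + (Y*(-4 + Y)*(6 + Y) + 1))² = (Y + (1 + Y*(-4 + Y)*(6 + Y)))² = (1 + Y + Y*(-4 + Y)*(6 + Y))²)
(280*214 - 110)/78344 + q(-197) = (280*214 - 110)/78344 + (1 + (-197)³ - 23*(-197) + 2*(-197)²)² = (59920 - 110)*(1/78344) + (1 - 7645373 + 4531 + 2*38809)² = 59810*(1/78344) + (1 - 7645373 + 4531 + 77618)² = 29905/39172 + (-7563223)² = 29905/39172 + 57202342147729 = 2240730146610870293/39172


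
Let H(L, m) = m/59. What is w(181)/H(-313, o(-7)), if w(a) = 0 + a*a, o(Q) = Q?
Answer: -1932899/7 ≈ -2.7613e+5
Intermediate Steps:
H(L, m) = m/59 (H(L, m) = m*(1/59) = m/59)
w(a) = a**2 (w(a) = 0 + a**2 = a**2)
w(181)/H(-313, o(-7)) = 181**2/(((1/59)*(-7))) = 32761/(-7/59) = 32761*(-59/7) = -1932899/7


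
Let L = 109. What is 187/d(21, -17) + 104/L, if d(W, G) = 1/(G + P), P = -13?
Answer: -611386/109 ≈ -5609.0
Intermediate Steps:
d(W, G) = 1/(-13 + G) (d(W, G) = 1/(G - 13) = 1/(-13 + G))
187/d(21, -17) + 104/L = 187/(1/(-13 - 17)) + 104/109 = 187/(1/(-30)) + 104*(1/109) = 187/(-1/30) + 104/109 = 187*(-30) + 104/109 = -5610 + 104/109 = -611386/109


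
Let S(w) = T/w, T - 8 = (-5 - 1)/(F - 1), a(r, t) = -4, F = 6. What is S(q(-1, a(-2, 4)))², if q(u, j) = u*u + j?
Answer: 1156/225 ≈ 5.1378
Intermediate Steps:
T = 34/5 (T = 8 + (-5 - 1)/(6 - 1) = 8 - 6/5 = 34/5 ≈ 6.8000)
q(u, j) = j + u² (q(u, j) = u² + j = j + u²)
S(w) = 34/(5*w)
S(q(-1, a(-2, 4)))² = (34/(5*(-4 + (-1)²)))² = (34/(5*(-4 + 1)))² = ((34/5)/(-3))² = ((34/5)*(-⅓))² = (-34/15)² = 1156/225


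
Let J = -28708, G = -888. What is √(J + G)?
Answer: 14*I*√151 ≈ 172.03*I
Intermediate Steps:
√(J + G) = √(-28708 - 888) = √(-29596) = 14*I*√151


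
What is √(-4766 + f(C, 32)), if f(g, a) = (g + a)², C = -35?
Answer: I*√4757 ≈ 68.971*I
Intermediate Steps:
f(g, a) = (a + g)²
√(-4766 + f(C, 32)) = √(-4766 + (32 - 35)²) = √(-4766 + (-3)²) = √(-4766 + 9) = √(-4757) = I*√4757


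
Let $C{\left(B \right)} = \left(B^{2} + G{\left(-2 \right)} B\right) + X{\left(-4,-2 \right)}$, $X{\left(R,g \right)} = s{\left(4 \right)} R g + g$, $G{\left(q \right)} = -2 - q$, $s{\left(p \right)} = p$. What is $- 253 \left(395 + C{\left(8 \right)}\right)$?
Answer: $-123717$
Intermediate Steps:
$X{\left(R,g \right)} = g + 4 R g$ ($X{\left(R,g \right)} = 4 R g + g = g + 4 R g$)
$C{\left(B \right)} = 30 + B^{2}$ ($C{\left(B \right)} = \left(B^{2} + \left(-2 - -2\right) B\right) - 2 \left(1 + 4 \left(-4\right)\right) = \left(B^{2} + \left(-2 + 2\right) B\right) - 2 \left(1 - 16\right) = \left(B^{2} + 0 B\right) - -30 = \left(B^{2} + 0\right) + 30 = B^{2} + 30 = 30 + B^{2}$)
$- 253 \left(395 + C{\left(8 \right)}\right) = - 253 \left(395 + \left(30 + 8^{2}\right)\right) = - 253 \left(395 + \left(30 + 64\right)\right) = - 253 \left(395 + 94\right) = \left(-253\right) 489 = -123717$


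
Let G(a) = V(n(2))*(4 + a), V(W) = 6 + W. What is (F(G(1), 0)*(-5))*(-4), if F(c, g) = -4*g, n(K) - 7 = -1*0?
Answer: 0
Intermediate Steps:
n(K) = 7 (n(K) = 7 - 1*0 = 7 + 0 = 7)
G(a) = 52 + 13*a (G(a) = (6 + 7)*(4 + a) = 13*(4 + a) = 52 + 13*a)
(F(G(1), 0)*(-5))*(-4) = (-4*0*(-5))*(-4) = (0*(-5))*(-4) = 0*(-4) = 0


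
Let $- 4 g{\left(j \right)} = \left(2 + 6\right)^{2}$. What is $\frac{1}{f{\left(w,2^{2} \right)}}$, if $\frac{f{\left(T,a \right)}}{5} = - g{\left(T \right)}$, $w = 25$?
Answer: $\frac{1}{80} \approx 0.0125$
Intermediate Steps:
$g{\left(j \right)} = -16$ ($g{\left(j \right)} = - \frac{\left(2 + 6\right)^{2}}{4} = - \frac{8^{2}}{4} = \left(- \frac{1}{4}\right) 64 = -16$)
$f{\left(T,a \right)} = 80$ ($f{\left(T,a \right)} = 5 \left(\left(-1\right) \left(-16\right)\right) = 5 \cdot 16 = 80$)
$\frac{1}{f{\left(w,2^{2} \right)}} = \frac{1}{80}$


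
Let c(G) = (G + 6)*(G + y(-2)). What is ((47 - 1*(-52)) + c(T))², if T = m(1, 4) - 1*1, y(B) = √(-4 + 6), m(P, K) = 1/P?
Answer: 9873 + 1188*√2 ≈ 11553.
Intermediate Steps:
y(B) = √2
T = 0 (T = 1/1 - 1*1 = 1 - 1 = 0)
c(G) = (6 + G)*(G + √2) (c(G) = (G + 6)*(G + √2) = (6 + G)*(G + √2))
((47 - 1*(-52)) + c(T))² = ((47 - 1*(-52)) + (0² + 6*0 + 6*√2 + 0*√2))² = ((47 + 52) + (0 + 0 + 6*√2 + 0))² = (99 + 6*√2)²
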